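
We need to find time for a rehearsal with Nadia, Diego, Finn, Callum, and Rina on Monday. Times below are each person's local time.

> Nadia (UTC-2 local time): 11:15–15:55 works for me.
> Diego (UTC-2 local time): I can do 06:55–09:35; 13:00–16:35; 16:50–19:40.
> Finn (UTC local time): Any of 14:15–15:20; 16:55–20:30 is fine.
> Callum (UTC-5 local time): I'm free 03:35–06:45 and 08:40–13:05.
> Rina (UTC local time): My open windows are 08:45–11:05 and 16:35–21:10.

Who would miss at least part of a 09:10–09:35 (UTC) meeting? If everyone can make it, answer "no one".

Nadia in UTC: 13:15-17:55 (add 2h to convert from UTC-2).
Diego in UTC: 08:55-11:35, 15:00-18:35, 18:50-21:40 (add 2h to convert from UTC-2).
Finn in UTC: 14:15-15:20, 16:55-20:30.
Callum in UTC: 08:35-11:45, 13:40-18:05 (add 5h to convert from UTC-5).
Rina in UTC: 08:45-11:05, 16:35-21:10.
Nadia: not fully free for 09:10-09:35. Diego: free for 09:10-09:35. Finn: not fully free for 09:10-09:35. Callum: free for 09:10-09:35. Rina: free for 09:10-09:35.

Finn, Nadia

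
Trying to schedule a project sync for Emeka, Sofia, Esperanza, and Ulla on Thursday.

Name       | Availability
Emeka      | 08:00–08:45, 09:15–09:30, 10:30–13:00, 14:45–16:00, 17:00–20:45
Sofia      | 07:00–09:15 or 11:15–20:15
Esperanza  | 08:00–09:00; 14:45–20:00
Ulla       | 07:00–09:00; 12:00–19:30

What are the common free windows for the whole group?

08:00-08:45, 14:45-16:00, 17:00-19:30

Emeka ∩ Sofia: 08:00-08:45, 11:15-13:00, 14:45-16:00, 17:00-20:15.
Emeka ∩ Sofia ∩ Esperanza: 08:00-08:45, 14:45-16:00, 17:00-20:00.
Emeka ∩ Sofia ∩ Esperanza ∩ Ulla: 08:00-08:45, 14:45-16:00, 17:00-19:30.
So the common availability across everyone is 08:00-08:45, 14:45-16:00, 17:00-19:30.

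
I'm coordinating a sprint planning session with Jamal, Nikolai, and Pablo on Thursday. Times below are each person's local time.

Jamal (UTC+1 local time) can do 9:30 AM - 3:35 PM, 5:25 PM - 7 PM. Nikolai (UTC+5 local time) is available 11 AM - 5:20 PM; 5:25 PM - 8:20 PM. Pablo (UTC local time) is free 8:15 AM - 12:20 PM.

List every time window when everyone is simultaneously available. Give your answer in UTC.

Jamal in UTC: 08:30-14:35, 16:25-18:00 (subtract 1h to convert from UTC+1).
Nikolai in UTC: 06:00-12:20, 12:25-15:20 (subtract 5h to convert from UTC+5).
Pablo in UTC: 08:15-12:20.
Jamal ∩ Nikolai: 08:30-12:20, 12:25-14:35.
Jamal ∩ Nikolai ∩ Pablo: 08:30-12:20.
So the common availability across everyone is 08:30-12:20.

08:30-12:20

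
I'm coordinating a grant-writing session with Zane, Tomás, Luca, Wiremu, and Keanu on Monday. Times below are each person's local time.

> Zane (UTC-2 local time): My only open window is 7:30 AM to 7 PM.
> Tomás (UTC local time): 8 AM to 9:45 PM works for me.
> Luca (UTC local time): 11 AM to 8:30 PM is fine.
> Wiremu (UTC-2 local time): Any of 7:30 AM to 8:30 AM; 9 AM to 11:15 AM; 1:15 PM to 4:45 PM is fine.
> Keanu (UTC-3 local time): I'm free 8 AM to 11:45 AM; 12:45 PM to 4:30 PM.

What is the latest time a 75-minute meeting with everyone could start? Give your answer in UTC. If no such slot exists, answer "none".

Zane in UTC: 09:30-21:00 (add 2h to convert from UTC-2).
Tomás in UTC: 08:00-21:45.
Luca in UTC: 11:00-20:30.
Wiremu in UTC: 09:30-10:30, 11:00-13:15, 15:15-18:45 (add 2h to convert from UTC-2).
Keanu in UTC: 11:00-14:45, 15:45-19:30 (add 3h to convert from UTC-3).
Zane ∩ Tomás: 09:30-21:00.
Zane ∩ Tomás ∩ Luca: 11:00-20:30.
Zane ∩ Tomás ∩ Luca ∩ Wiremu: 11:00-13:15, 15:15-18:45.
Zane ∩ Tomás ∩ Luca ∩ Wiremu ∩ Keanu: 11:00-13:15, 15:45-18:45.
Those are the intersection windows.
The last common window of at least 75 minutes is 15:45-18:45; a 75-minute meeting can start as late as 17:30 and still end by 18:45.

17:30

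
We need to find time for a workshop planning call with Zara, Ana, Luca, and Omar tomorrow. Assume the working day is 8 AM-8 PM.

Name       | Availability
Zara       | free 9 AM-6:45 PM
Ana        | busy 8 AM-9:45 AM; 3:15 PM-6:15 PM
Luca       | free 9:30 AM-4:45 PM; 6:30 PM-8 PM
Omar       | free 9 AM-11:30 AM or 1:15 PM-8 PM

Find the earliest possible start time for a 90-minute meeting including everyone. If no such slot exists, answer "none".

09:45

Zara free: 09:00-18:45.
Ana free: 09:45-15:15, 18:15-20:00 (invert busy blocks within the working day).
Luca free: 09:30-16:45, 18:30-20:00.
Omar free: 09:00-11:30, 13:15-20:00.
Zara ∩ Ana: 09:45-15:15, 18:15-18:45.
Zara ∩ Ana ∩ Luca: 09:45-15:15, 18:30-18:45.
Zara ∩ Ana ∩ Luca ∩ Omar: 09:45-11:30, 13:15-15:15, 18:30-18:45.
Those are the intersection windows.
The first common window of at least 90 minutes is 09:45-11:30, so the earliest start is 09:45.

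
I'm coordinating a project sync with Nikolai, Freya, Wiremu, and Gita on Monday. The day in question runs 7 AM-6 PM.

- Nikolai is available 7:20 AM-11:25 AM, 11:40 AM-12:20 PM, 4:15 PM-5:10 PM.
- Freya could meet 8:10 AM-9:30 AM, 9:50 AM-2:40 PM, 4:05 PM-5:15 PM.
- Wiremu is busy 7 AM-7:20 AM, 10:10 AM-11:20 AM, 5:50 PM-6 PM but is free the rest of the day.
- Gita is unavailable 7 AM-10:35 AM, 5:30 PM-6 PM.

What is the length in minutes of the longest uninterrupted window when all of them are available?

Nikolai free: 07:20-11:25, 11:40-12:20, 16:15-17:10.
Freya free: 08:10-09:30, 09:50-14:40, 16:05-17:15.
Wiremu free: 07:20-10:10, 11:20-17:50 (invert busy blocks within the working day).
Gita free: 10:35-17:30 (invert busy blocks within the working day).
Nikolai ∩ Freya: 08:10-09:30, 09:50-11:25, 11:40-12:20, 16:15-17:10.
Nikolai ∩ Freya ∩ Wiremu: 08:10-09:30, 09:50-10:10, 11:20-11:25, 11:40-12:20, 16:15-17:10.
Nikolai ∩ Freya ∩ Wiremu ∩ Gita: 11:20-11:25, 11:40-12:20, 16:15-17:10.
So the common availability across everyone is 11:20-11:25, 11:40-12:20, 16:15-17:10.
The longest is 16:15-17:10 at 55 minutes.

55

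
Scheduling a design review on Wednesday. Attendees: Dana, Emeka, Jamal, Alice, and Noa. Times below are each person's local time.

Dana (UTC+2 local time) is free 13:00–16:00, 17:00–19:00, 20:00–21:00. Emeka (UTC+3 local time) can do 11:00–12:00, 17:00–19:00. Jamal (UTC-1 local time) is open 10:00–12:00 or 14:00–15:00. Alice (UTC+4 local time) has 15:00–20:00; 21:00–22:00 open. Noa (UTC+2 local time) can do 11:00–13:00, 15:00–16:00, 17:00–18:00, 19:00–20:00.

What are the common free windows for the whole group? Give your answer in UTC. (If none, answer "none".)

Dana in UTC: 11:00-14:00, 15:00-17:00, 18:00-19:00 (subtract 2h to convert from UTC+2).
Emeka in UTC: 08:00-09:00, 14:00-16:00 (subtract 3h to convert from UTC+3).
Jamal in UTC: 11:00-13:00, 15:00-16:00 (add 1h to convert from UTC-1).
Alice in UTC: 11:00-16:00, 17:00-18:00 (subtract 4h to convert from UTC+4).
Noa in UTC: 09:00-11:00, 13:00-14:00, 15:00-16:00, 17:00-18:00 (subtract 2h to convert from UTC+2).
Dana ∩ Emeka: 15:00-16:00.
Dana ∩ Emeka ∩ Jamal: 15:00-16:00.
Dana ∩ Emeka ∩ Jamal ∩ Alice: 15:00-16:00.
Dana ∩ Emeka ∩ Jamal ∩ Alice ∩ Noa: 15:00-16:00.

15:00-16:00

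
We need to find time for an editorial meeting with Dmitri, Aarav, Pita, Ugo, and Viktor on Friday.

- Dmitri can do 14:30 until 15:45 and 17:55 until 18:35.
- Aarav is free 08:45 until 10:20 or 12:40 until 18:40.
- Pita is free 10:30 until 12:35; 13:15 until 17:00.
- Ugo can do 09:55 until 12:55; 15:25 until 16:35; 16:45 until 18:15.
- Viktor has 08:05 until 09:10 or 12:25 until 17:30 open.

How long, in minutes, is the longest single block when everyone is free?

Dmitri ∩ Aarav: 14:30-15:45, 17:55-18:35.
Dmitri ∩ Aarav ∩ Pita: 14:30-15:45.
Dmitri ∩ Aarav ∩ Pita ∩ Ugo: 15:25-15:45.
Dmitri ∩ Aarav ∩ Pita ∩ Ugo ∩ Viktor: 15:25-15:45.
The longest is 15:25-15:45 at 20 minutes.

20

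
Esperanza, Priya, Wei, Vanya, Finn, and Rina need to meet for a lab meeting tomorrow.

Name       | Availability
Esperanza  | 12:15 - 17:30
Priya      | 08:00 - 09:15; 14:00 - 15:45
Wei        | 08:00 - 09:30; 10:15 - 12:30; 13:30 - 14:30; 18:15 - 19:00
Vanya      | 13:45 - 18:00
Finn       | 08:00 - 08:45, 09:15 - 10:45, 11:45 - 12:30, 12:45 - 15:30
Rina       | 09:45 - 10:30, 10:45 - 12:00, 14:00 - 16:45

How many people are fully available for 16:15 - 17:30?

Esperanza and Vanya can make the full 16:15-17:30 slot — that's 2.

2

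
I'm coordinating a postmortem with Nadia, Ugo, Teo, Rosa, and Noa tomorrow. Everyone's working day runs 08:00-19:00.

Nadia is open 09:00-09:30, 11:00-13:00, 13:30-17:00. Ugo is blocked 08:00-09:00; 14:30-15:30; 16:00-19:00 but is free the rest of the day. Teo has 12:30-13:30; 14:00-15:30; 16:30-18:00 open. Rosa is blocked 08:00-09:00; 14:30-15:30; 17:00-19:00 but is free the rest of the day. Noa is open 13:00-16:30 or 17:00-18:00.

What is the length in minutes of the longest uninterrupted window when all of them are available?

Nadia free: 09:00-09:30, 11:00-13:00, 13:30-17:00.
Ugo free: 09:00-14:30, 15:30-16:00 (invert busy blocks within the working day).
Teo free: 12:30-13:30, 14:00-15:30, 16:30-18:00.
Rosa free: 09:00-14:30, 15:30-17:00 (invert busy blocks within the working day).
Noa free: 13:00-16:30, 17:00-18:00.
Nadia ∩ Ugo: 09:00-09:30, 11:00-13:00, 13:30-14:30, 15:30-16:00.
Nadia ∩ Ugo ∩ Teo: 12:30-13:00, 14:00-14:30.
Nadia ∩ Ugo ∩ Teo ∩ Rosa: 12:30-13:00, 14:00-14:30.
Nadia ∩ Ugo ∩ Teo ∩ Rosa ∩ Noa: 14:00-14:30.
The longest is 14:00-14:30 at 30 minutes.

30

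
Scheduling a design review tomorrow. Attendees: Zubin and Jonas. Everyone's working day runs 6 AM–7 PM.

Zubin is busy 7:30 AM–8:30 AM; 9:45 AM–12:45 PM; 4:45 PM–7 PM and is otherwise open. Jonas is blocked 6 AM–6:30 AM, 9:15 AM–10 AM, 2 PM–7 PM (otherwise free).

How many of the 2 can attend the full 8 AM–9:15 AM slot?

1

Zubin free: 06:00-07:30, 08:30-09:45, 12:45-16:45 (invert busy blocks within the working day).
Jonas free: 06:30-09:15, 10:00-14:00 (invert busy blocks within the working day).
Jonas can make the full 08:00-09:15 slot — that's 1.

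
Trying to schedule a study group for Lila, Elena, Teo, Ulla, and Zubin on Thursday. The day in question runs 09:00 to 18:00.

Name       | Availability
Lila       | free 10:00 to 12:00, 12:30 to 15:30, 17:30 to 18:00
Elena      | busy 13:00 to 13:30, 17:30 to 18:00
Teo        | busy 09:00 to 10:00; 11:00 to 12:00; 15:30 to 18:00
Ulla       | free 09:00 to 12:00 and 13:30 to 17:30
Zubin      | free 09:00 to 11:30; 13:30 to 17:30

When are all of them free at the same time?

10:00-11:00, 13:30-15:30

Lila free: 10:00-12:00, 12:30-15:30, 17:30-18:00.
Elena free: 09:00-13:00, 13:30-17:30 (invert busy blocks within the working day).
Teo free: 10:00-11:00, 12:00-15:30 (invert busy blocks within the working day).
Ulla free: 09:00-12:00, 13:30-17:30.
Zubin free: 09:00-11:30, 13:30-17:30.
Lila ∩ Elena: 10:00-12:00, 12:30-13:00, 13:30-15:30.
Lila ∩ Elena ∩ Teo: 10:00-11:00, 12:30-13:00, 13:30-15:30.
Lila ∩ Elena ∩ Teo ∩ Ulla: 10:00-11:00, 13:30-15:30.
Lila ∩ Elena ∩ Teo ∩ Ulla ∩ Zubin: 10:00-11:00, 13:30-15:30.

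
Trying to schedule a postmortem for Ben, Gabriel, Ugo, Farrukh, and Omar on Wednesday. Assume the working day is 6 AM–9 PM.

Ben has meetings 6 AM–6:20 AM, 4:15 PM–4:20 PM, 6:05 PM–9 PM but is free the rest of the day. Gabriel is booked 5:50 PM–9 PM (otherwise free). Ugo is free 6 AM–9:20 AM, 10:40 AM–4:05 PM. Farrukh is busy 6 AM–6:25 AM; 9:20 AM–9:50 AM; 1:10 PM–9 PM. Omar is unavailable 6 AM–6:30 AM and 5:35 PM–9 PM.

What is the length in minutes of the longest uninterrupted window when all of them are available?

170

Ben free: 06:20-16:15, 16:20-18:05 (invert busy blocks within the working day).
Gabriel free: 06:00-17:50 (invert busy blocks within the working day).
Ugo free: 06:00-09:20, 10:40-16:05.
Farrukh free: 06:25-09:20, 09:50-13:10 (invert busy blocks within the working day).
Omar free: 06:30-17:35 (invert busy blocks within the working day).
Ben ∩ Gabriel: 06:20-16:15, 16:20-17:50.
Ben ∩ Gabriel ∩ Ugo: 06:20-09:20, 10:40-16:05.
Ben ∩ Gabriel ∩ Ugo ∩ Farrukh: 06:25-09:20, 10:40-13:10.
Ben ∩ Gabriel ∩ Ugo ∩ Farrukh ∩ Omar: 06:30-09:20, 10:40-13:10.
Those are the intersection windows.
The longest is 06:30-09:20 at 170 minutes.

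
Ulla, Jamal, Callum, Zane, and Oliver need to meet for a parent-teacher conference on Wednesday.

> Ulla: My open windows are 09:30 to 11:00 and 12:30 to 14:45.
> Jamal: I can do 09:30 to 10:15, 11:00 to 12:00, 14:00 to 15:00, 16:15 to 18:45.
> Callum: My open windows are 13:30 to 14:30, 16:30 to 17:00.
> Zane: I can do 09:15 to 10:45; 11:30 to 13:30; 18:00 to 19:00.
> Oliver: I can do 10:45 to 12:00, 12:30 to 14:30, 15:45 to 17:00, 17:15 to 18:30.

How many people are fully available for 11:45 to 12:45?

Zane can make the full 11:45-12:45 slot — that's 1.

1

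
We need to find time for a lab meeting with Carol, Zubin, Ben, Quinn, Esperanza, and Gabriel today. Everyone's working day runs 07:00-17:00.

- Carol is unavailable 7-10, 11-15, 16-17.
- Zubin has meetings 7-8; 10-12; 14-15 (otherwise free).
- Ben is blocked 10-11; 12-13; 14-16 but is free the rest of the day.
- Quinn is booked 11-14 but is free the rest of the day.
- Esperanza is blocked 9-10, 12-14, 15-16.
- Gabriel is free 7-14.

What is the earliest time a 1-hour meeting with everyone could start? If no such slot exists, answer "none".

none

Carol free: 10:00-11:00, 15:00-16:00 (invert busy blocks within the working day).
Zubin free: 08:00-10:00, 12:00-14:00, 15:00-17:00 (invert busy blocks within the working day).
Ben free: 07:00-10:00, 11:00-12:00, 13:00-14:00, 16:00-17:00 (invert busy blocks within the working day).
Quinn free: 07:00-11:00, 14:00-17:00 (invert busy blocks within the working day).
Esperanza free: 07:00-09:00, 10:00-12:00, 14:00-15:00, 16:00-17:00 (invert busy blocks within the working day).
Gabriel free: 07:00-14:00.
Carol ∩ Zubin: 15:00-16:00.
Carol ∩ Zubin ∩ Ben: ∅.
Carol ∩ Zubin ∩ Ben ∩ Quinn: ∅.
Carol ∩ Zubin ∩ Ben ∩ Quinn ∩ Esperanza: ∅.
Carol ∩ Zubin ∩ Ben ∩ Quinn ∩ Esperanza ∩ Gabriel: ∅.
There is no time when everyone is free.
No common window is at least 60 minutes long.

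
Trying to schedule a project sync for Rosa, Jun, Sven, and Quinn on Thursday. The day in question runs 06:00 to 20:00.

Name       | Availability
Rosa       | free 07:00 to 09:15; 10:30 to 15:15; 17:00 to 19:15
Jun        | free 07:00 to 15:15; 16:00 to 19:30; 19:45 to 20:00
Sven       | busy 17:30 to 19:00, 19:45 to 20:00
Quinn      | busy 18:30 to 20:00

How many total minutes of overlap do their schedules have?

450

Rosa free: 07:00-09:15, 10:30-15:15, 17:00-19:15.
Jun free: 07:00-15:15, 16:00-19:30, 19:45-20:00.
Sven free: 06:00-17:30, 19:00-19:45 (invert busy blocks within the working day).
Quinn free: 06:00-18:30 (invert busy blocks within the working day).
Rosa ∩ Jun: 07:00-09:15, 10:30-15:15, 17:00-19:15.
Rosa ∩ Jun ∩ Sven: 07:00-09:15, 10:30-15:15, 17:00-17:30, 19:00-19:15.
Rosa ∩ Jun ∩ Sven ∩ Quinn: 07:00-09:15, 10:30-15:15, 17:00-17:30.
Summing the common windows: 135 + 285 + 30 = 450 minutes.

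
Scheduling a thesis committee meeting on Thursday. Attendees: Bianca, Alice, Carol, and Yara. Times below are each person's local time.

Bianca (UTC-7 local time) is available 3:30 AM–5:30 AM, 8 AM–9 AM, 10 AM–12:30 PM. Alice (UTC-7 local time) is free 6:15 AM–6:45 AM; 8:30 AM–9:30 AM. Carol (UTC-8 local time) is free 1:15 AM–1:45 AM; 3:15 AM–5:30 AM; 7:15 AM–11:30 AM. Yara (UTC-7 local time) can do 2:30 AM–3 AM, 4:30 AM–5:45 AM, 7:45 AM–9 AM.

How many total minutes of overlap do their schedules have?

Bianca in UTC: 10:30-12:30, 15:00-16:00, 17:00-19:30 (add 7h to convert from UTC-7).
Alice in UTC: 13:15-13:45, 15:30-16:30 (add 7h to convert from UTC-7).
Carol in UTC: 09:15-09:45, 11:15-13:30, 15:15-19:30 (add 8h to convert from UTC-8).
Yara in UTC: 09:30-10:00, 11:30-12:45, 14:45-16:00 (add 7h to convert from UTC-7).
Bianca ∩ Alice: 15:30-16:00.
Bianca ∩ Alice ∩ Carol: 15:30-16:00.
Bianca ∩ Alice ∩ Carol ∩ Yara: 15:30-16:00.
That's a single block of 30 minutes.

30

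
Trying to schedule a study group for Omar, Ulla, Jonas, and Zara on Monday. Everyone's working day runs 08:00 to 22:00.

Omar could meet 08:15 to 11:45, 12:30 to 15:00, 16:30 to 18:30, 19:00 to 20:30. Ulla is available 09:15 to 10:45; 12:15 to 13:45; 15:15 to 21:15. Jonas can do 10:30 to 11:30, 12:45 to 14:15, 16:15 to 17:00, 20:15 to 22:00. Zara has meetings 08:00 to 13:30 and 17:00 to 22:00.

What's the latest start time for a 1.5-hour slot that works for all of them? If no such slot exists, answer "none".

Omar free: 08:15-11:45, 12:30-15:00, 16:30-18:30, 19:00-20:30.
Ulla free: 09:15-10:45, 12:15-13:45, 15:15-21:15.
Jonas free: 10:30-11:30, 12:45-14:15, 16:15-17:00, 20:15-22:00.
Zara free: 13:30-17:00 (invert busy blocks within the working day).
Omar ∩ Ulla: 09:15-10:45, 12:30-13:45, 16:30-18:30, 19:00-20:30.
Omar ∩ Ulla ∩ Jonas: 10:30-10:45, 12:45-13:45, 16:30-17:00, 20:15-20:30.
Omar ∩ Ulla ∩ Jonas ∩ Zara: 13:30-13:45, 16:30-17:00.
Those are the intersection windows.
No common window is at least 90 minutes long.

none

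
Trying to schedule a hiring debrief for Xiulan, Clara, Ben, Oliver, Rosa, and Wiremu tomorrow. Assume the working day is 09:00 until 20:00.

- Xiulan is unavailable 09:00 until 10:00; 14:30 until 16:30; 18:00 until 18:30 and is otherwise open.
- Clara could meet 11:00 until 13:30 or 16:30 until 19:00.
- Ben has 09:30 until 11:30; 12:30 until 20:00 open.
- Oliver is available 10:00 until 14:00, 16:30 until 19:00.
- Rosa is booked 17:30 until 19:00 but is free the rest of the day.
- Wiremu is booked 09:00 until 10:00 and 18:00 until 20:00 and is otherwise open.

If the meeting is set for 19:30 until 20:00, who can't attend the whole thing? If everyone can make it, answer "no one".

Xiulan free: 10:00-14:30, 16:30-18:00, 18:30-20:00 (invert busy blocks within the working day).
Clara free: 11:00-13:30, 16:30-19:00.
Ben free: 09:30-11:30, 12:30-20:00.
Oliver free: 10:00-14:00, 16:30-19:00.
Rosa free: 09:00-17:30, 19:00-20:00 (invert busy blocks within the working day).
Wiremu free: 10:00-18:00 (invert busy blocks within the working day).
Xiulan: free for 19:30-20:00. Clara: not fully free for 19:30-20:00. Ben: free for 19:30-20:00. Oliver: not fully free for 19:30-20:00. Rosa: free for 19:30-20:00. Wiremu: not fully free for 19:30-20:00.

Clara, Oliver, Wiremu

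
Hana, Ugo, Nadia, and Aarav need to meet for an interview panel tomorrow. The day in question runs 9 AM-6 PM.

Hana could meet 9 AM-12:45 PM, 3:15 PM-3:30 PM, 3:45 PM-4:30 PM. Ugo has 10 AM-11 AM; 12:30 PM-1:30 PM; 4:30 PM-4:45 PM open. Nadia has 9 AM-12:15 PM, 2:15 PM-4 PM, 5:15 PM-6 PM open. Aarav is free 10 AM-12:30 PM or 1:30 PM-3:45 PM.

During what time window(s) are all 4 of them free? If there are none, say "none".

Hana ∩ Ugo: 10:00-11:00, 12:30-12:45.
Hana ∩ Ugo ∩ Nadia: 10:00-11:00.
Hana ∩ Ugo ∩ Nadia ∩ Aarav: 10:00-11:00.

10:00-11:00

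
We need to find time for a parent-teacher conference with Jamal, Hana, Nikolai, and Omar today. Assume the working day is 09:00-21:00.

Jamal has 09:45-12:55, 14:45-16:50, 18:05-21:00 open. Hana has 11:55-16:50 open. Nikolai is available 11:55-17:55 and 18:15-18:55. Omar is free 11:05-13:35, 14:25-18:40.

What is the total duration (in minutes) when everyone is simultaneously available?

185

Jamal ∩ Hana: 11:55-12:55, 14:45-16:50.
Jamal ∩ Hana ∩ Nikolai: 11:55-12:55, 14:45-16:50.
Jamal ∩ Hana ∩ Nikolai ∩ Omar: 11:55-12:55, 14:45-16:50.
Summing the common windows: 60 + 125 = 185 minutes.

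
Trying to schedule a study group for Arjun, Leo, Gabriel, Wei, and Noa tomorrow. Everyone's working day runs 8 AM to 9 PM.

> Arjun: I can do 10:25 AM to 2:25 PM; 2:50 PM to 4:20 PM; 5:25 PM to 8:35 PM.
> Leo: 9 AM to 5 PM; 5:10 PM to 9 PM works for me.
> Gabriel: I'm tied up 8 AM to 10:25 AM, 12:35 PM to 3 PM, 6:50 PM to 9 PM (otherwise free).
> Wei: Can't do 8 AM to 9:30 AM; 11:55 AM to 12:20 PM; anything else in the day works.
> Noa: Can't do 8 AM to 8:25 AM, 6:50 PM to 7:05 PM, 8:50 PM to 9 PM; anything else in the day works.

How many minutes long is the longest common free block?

90

Arjun free: 10:25-14:25, 14:50-16:20, 17:25-20:35.
Leo free: 09:00-17:00, 17:10-21:00.
Gabriel free: 10:25-12:35, 15:00-18:50 (invert busy blocks within the working day).
Wei free: 09:30-11:55, 12:20-21:00 (invert busy blocks within the working day).
Noa free: 08:25-18:50, 19:05-20:50 (invert busy blocks within the working day).
Arjun ∩ Leo: 10:25-14:25, 14:50-16:20, 17:25-20:35.
Arjun ∩ Leo ∩ Gabriel: 10:25-12:35, 15:00-16:20, 17:25-18:50.
Arjun ∩ Leo ∩ Gabriel ∩ Wei: 10:25-11:55, 12:20-12:35, 15:00-16:20, 17:25-18:50.
Arjun ∩ Leo ∩ Gabriel ∩ Wei ∩ Noa: 10:25-11:55, 12:20-12:35, 15:00-16:20, 17:25-18:50.
The longest is 10:25-11:55 at 90 minutes.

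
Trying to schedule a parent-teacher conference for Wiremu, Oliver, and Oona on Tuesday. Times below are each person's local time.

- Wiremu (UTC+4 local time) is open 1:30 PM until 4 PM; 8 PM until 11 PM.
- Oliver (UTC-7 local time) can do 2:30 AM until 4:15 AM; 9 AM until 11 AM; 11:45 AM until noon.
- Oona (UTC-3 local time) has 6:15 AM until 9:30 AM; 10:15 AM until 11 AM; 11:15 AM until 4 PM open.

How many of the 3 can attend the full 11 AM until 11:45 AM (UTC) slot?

2

Wiremu in UTC: 09:30-12:00, 16:00-19:00 (subtract 4h to convert from UTC+4).
Oliver in UTC: 09:30-11:15, 16:00-18:00, 18:45-19:00 (add 7h to convert from UTC-7).
Oona in UTC: 09:15-12:30, 13:15-14:00, 14:15-19:00 (add 3h to convert from UTC-3).
Wiremu and Oona can make the full 11:00-11:45 slot — that's 2.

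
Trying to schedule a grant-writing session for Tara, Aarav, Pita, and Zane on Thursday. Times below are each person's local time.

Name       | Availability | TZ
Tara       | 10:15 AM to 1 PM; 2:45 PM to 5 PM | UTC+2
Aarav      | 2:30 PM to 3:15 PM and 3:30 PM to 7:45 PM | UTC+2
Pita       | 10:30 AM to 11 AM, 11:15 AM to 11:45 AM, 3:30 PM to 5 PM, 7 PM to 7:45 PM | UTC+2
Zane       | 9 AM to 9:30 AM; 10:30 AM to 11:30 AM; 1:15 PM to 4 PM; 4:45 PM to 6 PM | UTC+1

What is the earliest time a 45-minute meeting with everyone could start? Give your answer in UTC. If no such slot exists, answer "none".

Tara in UTC: 08:15-11:00, 12:45-15:00 (subtract 2h to convert from UTC+2).
Aarav in UTC: 12:30-13:15, 13:30-17:45 (subtract 2h to convert from UTC+2).
Pita in UTC: 08:30-09:00, 09:15-09:45, 13:30-15:00, 17:00-17:45 (subtract 2h to convert from UTC+2).
Zane in UTC: 08:00-08:30, 09:30-10:30, 12:15-15:00, 15:45-17:00 (subtract 1h to convert from UTC+1).
Tara ∩ Aarav: 12:45-13:15, 13:30-15:00.
Tara ∩ Aarav ∩ Pita: 13:30-15:00.
Tara ∩ Aarav ∩ Pita ∩ Zane: 13:30-15:00.
So the common availability across everyone is 13:30-15:00.
The first common window of at least 45 minutes is 13:30-15:00, so the earliest start is 13:30.

13:30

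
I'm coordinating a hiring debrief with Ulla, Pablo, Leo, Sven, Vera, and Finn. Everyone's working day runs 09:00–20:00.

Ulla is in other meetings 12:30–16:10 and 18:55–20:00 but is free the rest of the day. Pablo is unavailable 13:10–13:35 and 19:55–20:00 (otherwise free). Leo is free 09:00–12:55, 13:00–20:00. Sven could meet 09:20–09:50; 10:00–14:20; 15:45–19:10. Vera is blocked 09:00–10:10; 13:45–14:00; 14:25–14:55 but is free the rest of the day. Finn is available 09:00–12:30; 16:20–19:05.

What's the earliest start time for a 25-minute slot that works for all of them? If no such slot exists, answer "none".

10:10

Ulla free: 09:00-12:30, 16:10-18:55 (invert busy blocks within the working day).
Pablo free: 09:00-13:10, 13:35-19:55 (invert busy blocks within the working day).
Leo free: 09:00-12:55, 13:00-20:00.
Sven free: 09:20-09:50, 10:00-14:20, 15:45-19:10.
Vera free: 10:10-13:45, 14:00-14:25, 14:55-20:00 (invert busy blocks within the working day).
Finn free: 09:00-12:30, 16:20-19:05.
Ulla ∩ Pablo: 09:00-12:30, 16:10-18:55.
Ulla ∩ Pablo ∩ Leo: 09:00-12:30, 16:10-18:55.
Ulla ∩ Pablo ∩ Leo ∩ Sven: 09:20-09:50, 10:00-12:30, 16:10-18:55.
Ulla ∩ Pablo ∩ Leo ∩ Sven ∩ Vera: 10:10-12:30, 16:10-18:55.
Ulla ∩ Pablo ∩ Leo ∩ Sven ∩ Vera ∩ Finn: 10:10-12:30, 16:20-18:55.
Those are the intersection windows.
The first common window of at least 25 minutes is 10:10-12:30, so the earliest start is 10:10.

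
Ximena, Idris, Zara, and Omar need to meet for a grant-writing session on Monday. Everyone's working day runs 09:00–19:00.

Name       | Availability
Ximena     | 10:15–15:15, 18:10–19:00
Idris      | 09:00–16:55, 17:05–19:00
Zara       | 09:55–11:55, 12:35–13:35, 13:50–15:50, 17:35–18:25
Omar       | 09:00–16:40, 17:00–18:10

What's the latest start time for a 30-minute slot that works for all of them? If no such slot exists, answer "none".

Ximena ∩ Idris: 10:15-15:15, 18:10-19:00.
Ximena ∩ Idris ∩ Zara: 10:15-11:55, 12:35-13:35, 13:50-15:15, 18:10-18:25.
Ximena ∩ Idris ∩ Zara ∩ Omar: 10:15-11:55, 12:35-13:35, 13:50-15:15.
The last common window of at least 30 minutes is 13:50-15:15; a 30-minute meeting can start as late as 14:45 and still end by 15:15.

14:45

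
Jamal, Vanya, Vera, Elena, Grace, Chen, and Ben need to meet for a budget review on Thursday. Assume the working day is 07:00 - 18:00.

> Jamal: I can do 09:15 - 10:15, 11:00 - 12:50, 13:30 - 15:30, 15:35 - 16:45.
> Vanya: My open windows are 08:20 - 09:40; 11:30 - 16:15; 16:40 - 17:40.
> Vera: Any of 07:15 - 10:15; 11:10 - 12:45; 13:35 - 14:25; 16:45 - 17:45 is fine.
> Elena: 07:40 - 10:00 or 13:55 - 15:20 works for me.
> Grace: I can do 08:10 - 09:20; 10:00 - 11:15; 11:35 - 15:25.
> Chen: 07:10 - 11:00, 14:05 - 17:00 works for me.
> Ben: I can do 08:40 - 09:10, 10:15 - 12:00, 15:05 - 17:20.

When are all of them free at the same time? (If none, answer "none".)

none

Jamal ∩ Vanya: 09:15-09:40, 11:30-12:50, 13:30-15:30, 15:35-16:15, 16:40-16:45.
Jamal ∩ Vanya ∩ Vera: 09:15-09:40, 11:30-12:45, 13:35-14:25.
Jamal ∩ Vanya ∩ Vera ∩ Elena: 09:15-09:40, 13:55-14:25.
Jamal ∩ Vanya ∩ Vera ∩ Elena ∩ Grace: 09:15-09:20, 13:55-14:25.
Jamal ∩ Vanya ∩ Vera ∩ Elena ∩ Grace ∩ Chen: 09:15-09:20, 14:05-14:25.
Jamal ∩ Vanya ∩ Vera ∩ Elena ∩ Grace ∩ Chen ∩ Ben: ∅.
There is no time when everyone is free.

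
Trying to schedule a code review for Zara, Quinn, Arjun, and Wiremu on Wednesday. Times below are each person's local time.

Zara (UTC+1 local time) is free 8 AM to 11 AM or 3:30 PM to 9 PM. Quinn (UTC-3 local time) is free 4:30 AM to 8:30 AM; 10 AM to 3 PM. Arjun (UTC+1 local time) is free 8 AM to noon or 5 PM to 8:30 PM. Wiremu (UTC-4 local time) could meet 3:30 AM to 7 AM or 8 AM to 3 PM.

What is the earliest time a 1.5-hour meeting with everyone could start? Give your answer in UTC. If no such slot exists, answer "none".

07:30

Zara in UTC: 07:00-10:00, 14:30-20:00 (subtract 1h to convert from UTC+1).
Quinn in UTC: 07:30-11:30, 13:00-18:00 (add 3h to convert from UTC-3).
Arjun in UTC: 07:00-11:00, 16:00-19:30 (subtract 1h to convert from UTC+1).
Wiremu in UTC: 07:30-11:00, 12:00-19:00 (add 4h to convert from UTC-4).
Zara ∩ Quinn: 07:30-10:00, 14:30-18:00.
Zara ∩ Quinn ∩ Arjun: 07:30-10:00, 16:00-18:00.
Zara ∩ Quinn ∩ Arjun ∩ Wiremu: 07:30-10:00, 16:00-18:00.
Those are the intersection windows.
The first common window of at least 90 minutes is 07:30-10:00, so the earliest start is 07:30.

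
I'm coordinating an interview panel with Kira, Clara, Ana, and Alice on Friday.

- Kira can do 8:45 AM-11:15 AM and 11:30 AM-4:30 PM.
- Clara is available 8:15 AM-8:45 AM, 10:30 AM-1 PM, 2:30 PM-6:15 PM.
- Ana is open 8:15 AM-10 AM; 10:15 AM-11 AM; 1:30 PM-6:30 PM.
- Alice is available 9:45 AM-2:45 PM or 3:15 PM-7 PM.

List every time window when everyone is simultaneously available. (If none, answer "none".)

10:30-11:00, 14:30-14:45, 15:15-16:30

Kira ∩ Clara: 10:30-11:15, 11:30-13:00, 14:30-16:30.
Kira ∩ Clara ∩ Ana: 10:30-11:00, 14:30-16:30.
Kira ∩ Clara ∩ Ana ∩ Alice: 10:30-11:00, 14:30-14:45, 15:15-16:30.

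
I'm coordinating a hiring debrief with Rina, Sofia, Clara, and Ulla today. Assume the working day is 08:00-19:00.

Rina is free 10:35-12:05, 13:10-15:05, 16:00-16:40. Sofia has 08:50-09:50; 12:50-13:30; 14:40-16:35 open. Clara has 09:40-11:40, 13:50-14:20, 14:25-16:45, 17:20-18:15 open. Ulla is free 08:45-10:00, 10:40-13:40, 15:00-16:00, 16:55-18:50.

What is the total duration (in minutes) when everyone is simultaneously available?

5

Rina ∩ Sofia: 13:10-13:30, 14:40-15:05, 16:00-16:35.
Rina ∩ Sofia ∩ Clara: 14:40-15:05, 16:00-16:35.
Rina ∩ Sofia ∩ Clara ∩ Ulla: 15:00-15:05.
That's a single block of 5 minutes.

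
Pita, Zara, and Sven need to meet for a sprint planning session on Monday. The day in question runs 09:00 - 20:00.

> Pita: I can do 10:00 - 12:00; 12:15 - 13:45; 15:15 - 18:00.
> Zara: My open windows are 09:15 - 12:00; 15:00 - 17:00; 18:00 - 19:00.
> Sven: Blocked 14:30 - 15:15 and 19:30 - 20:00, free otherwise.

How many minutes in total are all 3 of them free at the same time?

225

Pita free: 10:00-12:00, 12:15-13:45, 15:15-18:00.
Zara free: 09:15-12:00, 15:00-17:00, 18:00-19:00.
Sven free: 09:00-14:30, 15:15-19:30 (invert busy blocks within the working day).
Pita ∩ Zara: 10:00-12:00, 15:15-17:00.
Pita ∩ Zara ∩ Sven: 10:00-12:00, 15:15-17:00.
Summing the common windows: 120 + 105 = 225 minutes.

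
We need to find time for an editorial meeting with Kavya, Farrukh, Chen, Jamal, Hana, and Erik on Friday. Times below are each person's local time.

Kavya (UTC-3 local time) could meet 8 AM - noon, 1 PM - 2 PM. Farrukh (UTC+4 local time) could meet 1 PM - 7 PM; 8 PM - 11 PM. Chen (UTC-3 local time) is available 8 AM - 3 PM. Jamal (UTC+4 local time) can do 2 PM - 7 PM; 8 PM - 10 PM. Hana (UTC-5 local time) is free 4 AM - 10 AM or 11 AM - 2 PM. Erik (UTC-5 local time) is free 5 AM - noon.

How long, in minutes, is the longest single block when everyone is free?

Kavya in UTC: 11:00-15:00, 16:00-17:00 (add 3h to convert from UTC-3).
Farrukh in UTC: 09:00-15:00, 16:00-19:00 (subtract 4h to convert from UTC+4).
Chen in UTC: 11:00-18:00 (add 3h to convert from UTC-3).
Jamal in UTC: 10:00-15:00, 16:00-18:00 (subtract 4h to convert from UTC+4).
Hana in UTC: 09:00-15:00, 16:00-19:00 (add 5h to convert from UTC-5).
Erik in UTC: 10:00-17:00 (add 5h to convert from UTC-5).
Kavya ∩ Farrukh: 11:00-15:00, 16:00-17:00.
Kavya ∩ Farrukh ∩ Chen: 11:00-15:00, 16:00-17:00.
Kavya ∩ Farrukh ∩ Chen ∩ Jamal: 11:00-15:00, 16:00-17:00.
Kavya ∩ Farrukh ∩ Chen ∩ Jamal ∩ Hana: 11:00-15:00, 16:00-17:00.
Kavya ∩ Farrukh ∩ Chen ∩ Jamal ∩ Hana ∩ Erik: 11:00-15:00, 16:00-17:00.
The longest is 11:00-15:00 at 240 minutes.

240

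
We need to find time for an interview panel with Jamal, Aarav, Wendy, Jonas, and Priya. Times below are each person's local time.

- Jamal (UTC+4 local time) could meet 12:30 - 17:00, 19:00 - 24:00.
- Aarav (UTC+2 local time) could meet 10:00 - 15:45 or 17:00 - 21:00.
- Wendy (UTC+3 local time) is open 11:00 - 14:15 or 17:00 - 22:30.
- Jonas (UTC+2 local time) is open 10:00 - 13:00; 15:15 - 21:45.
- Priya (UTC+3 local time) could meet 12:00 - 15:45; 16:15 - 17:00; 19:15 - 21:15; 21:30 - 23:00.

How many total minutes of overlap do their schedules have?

Jamal in UTC: 08:30-13:00, 15:00-20:00 (subtract 4h to convert from UTC+4).
Aarav in UTC: 08:00-13:45, 15:00-19:00 (subtract 2h to convert from UTC+2).
Wendy in UTC: 08:00-11:15, 14:00-19:30 (subtract 3h to convert from UTC+3).
Jonas in UTC: 08:00-11:00, 13:15-19:45 (subtract 2h to convert from UTC+2).
Priya in UTC: 09:00-12:45, 13:15-14:00, 16:15-18:15, 18:30-20:00 (subtract 3h to convert from UTC+3).
Jamal ∩ Aarav: 08:30-13:00, 15:00-19:00.
Jamal ∩ Aarav ∩ Wendy: 08:30-11:15, 15:00-19:00.
Jamal ∩ Aarav ∩ Wendy ∩ Jonas: 08:30-11:00, 15:00-19:00.
Jamal ∩ Aarav ∩ Wendy ∩ Jonas ∩ Priya: 09:00-11:00, 16:15-18:15, 18:30-19:00.
Summing the common windows: 120 + 120 + 30 = 270 minutes.

270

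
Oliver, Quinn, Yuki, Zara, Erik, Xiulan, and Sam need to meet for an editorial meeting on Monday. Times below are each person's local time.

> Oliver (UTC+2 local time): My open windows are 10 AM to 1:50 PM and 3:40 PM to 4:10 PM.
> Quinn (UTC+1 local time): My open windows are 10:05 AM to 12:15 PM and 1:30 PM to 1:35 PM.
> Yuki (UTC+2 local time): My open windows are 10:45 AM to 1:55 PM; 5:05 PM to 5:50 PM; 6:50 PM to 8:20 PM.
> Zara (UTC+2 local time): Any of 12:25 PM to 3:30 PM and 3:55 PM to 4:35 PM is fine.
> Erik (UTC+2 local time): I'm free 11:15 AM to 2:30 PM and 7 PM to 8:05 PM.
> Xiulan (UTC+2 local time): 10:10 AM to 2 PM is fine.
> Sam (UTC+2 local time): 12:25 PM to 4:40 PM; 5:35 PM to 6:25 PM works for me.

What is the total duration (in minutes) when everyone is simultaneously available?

Oliver in UTC: 08:00-11:50, 13:40-14:10 (subtract 2h to convert from UTC+2).
Quinn in UTC: 09:05-11:15, 12:30-12:35 (subtract 1h to convert from UTC+1).
Yuki in UTC: 08:45-11:55, 15:05-15:50, 16:50-18:20 (subtract 2h to convert from UTC+2).
Zara in UTC: 10:25-13:30, 13:55-14:35 (subtract 2h to convert from UTC+2).
Erik in UTC: 09:15-12:30, 17:00-18:05 (subtract 2h to convert from UTC+2).
Xiulan in UTC: 08:10-12:00 (subtract 2h to convert from UTC+2).
Sam in UTC: 10:25-14:40, 15:35-16:25 (subtract 2h to convert from UTC+2).
Oliver ∩ Quinn: 09:05-11:15.
Oliver ∩ Quinn ∩ Yuki: 09:05-11:15.
Oliver ∩ Quinn ∩ Yuki ∩ Zara: 10:25-11:15.
Oliver ∩ Quinn ∩ Yuki ∩ Zara ∩ Erik: 10:25-11:15.
Oliver ∩ Quinn ∩ Yuki ∩ Zara ∩ Erik ∩ Xiulan: 10:25-11:15.
Oliver ∩ Quinn ∩ Yuki ∩ Zara ∩ Erik ∩ Xiulan ∩ Sam: 10:25-11:15.
That's a single block of 50 minutes.

50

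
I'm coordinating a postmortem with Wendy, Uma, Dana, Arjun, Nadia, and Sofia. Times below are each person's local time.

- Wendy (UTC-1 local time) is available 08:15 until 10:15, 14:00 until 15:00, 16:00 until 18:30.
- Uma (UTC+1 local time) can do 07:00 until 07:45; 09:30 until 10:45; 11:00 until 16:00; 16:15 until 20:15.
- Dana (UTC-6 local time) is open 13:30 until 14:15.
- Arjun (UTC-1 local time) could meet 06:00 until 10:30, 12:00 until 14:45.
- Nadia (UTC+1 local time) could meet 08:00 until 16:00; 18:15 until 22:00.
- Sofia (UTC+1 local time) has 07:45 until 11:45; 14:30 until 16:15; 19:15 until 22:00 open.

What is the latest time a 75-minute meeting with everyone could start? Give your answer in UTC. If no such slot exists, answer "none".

none

Wendy in UTC: 09:15-11:15, 15:00-16:00, 17:00-19:30 (add 1h to convert from UTC-1).
Uma in UTC: 06:00-06:45, 08:30-09:45, 10:00-15:00, 15:15-19:15 (subtract 1h to convert from UTC+1).
Dana in UTC: 19:30-20:15 (add 6h to convert from UTC-6).
Arjun in UTC: 07:00-11:30, 13:00-15:45 (add 1h to convert from UTC-1).
Nadia in UTC: 07:00-15:00, 17:15-21:00 (subtract 1h to convert from UTC+1).
Sofia in UTC: 06:45-10:45, 13:30-15:15, 18:15-21:00 (subtract 1h to convert from UTC+1).
Wendy ∩ Uma: 09:15-09:45, 10:00-11:15, 15:15-16:00, 17:00-19:15.
Wendy ∩ Uma ∩ Dana: ∅.
Wendy ∩ Uma ∩ Dana ∩ Arjun: ∅.
Wendy ∩ Uma ∩ Dana ∩ Arjun ∩ Nadia: ∅.
Wendy ∩ Uma ∩ Dana ∩ Arjun ∩ Nadia ∩ Sofia: ∅.
There is no time when everyone is free.
No common window is at least 75 minutes long.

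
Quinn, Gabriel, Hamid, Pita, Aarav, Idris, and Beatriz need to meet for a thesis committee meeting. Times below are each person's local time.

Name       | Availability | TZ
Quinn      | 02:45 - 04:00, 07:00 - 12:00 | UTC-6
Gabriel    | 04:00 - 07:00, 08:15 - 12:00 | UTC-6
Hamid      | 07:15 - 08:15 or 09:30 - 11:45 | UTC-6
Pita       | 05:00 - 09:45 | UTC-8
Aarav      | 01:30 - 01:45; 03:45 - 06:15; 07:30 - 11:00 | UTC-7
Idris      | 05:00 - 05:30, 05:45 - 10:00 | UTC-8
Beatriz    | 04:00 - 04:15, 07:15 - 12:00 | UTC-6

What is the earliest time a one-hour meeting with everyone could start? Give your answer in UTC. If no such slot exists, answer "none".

Quinn in UTC: 08:45-10:00, 13:00-18:00 (add 6h to convert from UTC-6).
Gabriel in UTC: 10:00-13:00, 14:15-18:00 (add 6h to convert from UTC-6).
Hamid in UTC: 13:15-14:15, 15:30-17:45 (add 6h to convert from UTC-6).
Pita in UTC: 13:00-17:45 (add 8h to convert from UTC-8).
Aarav in UTC: 08:30-08:45, 10:45-13:15, 14:30-18:00 (add 7h to convert from UTC-7).
Idris in UTC: 13:00-13:30, 13:45-18:00 (add 8h to convert from UTC-8).
Beatriz in UTC: 10:00-10:15, 13:15-18:00 (add 6h to convert from UTC-6).
Quinn ∩ Gabriel: 14:15-18:00.
Quinn ∩ Gabriel ∩ Hamid: 15:30-17:45.
Quinn ∩ Gabriel ∩ Hamid ∩ Pita: 15:30-17:45.
Quinn ∩ Gabriel ∩ Hamid ∩ Pita ∩ Aarav: 15:30-17:45.
Quinn ∩ Gabriel ∩ Hamid ∩ Pita ∩ Aarav ∩ Idris: 15:30-17:45.
Quinn ∩ Gabriel ∩ Hamid ∩ Pita ∩ Aarav ∩ Idris ∩ Beatriz: 15:30-17:45.
The first common window of at least 60 minutes is 15:30-17:45, so the earliest start is 15:30.

15:30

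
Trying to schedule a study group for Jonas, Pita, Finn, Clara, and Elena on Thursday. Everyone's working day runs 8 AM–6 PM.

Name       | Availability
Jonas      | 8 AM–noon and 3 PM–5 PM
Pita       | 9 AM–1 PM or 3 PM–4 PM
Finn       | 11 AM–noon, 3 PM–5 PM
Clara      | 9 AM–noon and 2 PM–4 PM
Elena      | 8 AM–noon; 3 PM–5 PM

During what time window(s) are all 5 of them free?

Jonas ∩ Pita: 09:00-12:00, 15:00-16:00.
Jonas ∩ Pita ∩ Finn: 11:00-12:00, 15:00-16:00.
Jonas ∩ Pita ∩ Finn ∩ Clara: 11:00-12:00, 15:00-16:00.
Jonas ∩ Pita ∩ Finn ∩ Clara ∩ Elena: 11:00-12:00, 15:00-16:00.
So the common availability across everyone is 11:00-12:00, 15:00-16:00.

11:00-12:00, 15:00-16:00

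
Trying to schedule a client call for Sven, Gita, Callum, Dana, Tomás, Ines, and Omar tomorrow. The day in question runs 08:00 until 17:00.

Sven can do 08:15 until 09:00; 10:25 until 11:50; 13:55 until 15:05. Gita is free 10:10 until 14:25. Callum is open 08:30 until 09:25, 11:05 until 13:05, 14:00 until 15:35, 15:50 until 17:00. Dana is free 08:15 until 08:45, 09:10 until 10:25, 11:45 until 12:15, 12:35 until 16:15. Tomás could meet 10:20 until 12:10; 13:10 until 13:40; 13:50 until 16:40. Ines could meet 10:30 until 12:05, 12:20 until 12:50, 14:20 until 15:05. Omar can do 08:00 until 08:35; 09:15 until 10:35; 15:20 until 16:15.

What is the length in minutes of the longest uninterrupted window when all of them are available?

Sven ∩ Gita: 10:25-11:50, 13:55-14:25.
Sven ∩ Gita ∩ Callum: 11:05-11:50, 14:00-14:25.
Sven ∩ Gita ∩ Callum ∩ Dana: 11:45-11:50, 14:00-14:25.
Sven ∩ Gita ∩ Callum ∩ Dana ∩ Tomás: 11:45-11:50, 14:00-14:25.
Sven ∩ Gita ∩ Callum ∩ Dana ∩ Tomás ∩ Ines: 11:45-11:50, 14:20-14:25.
Sven ∩ Gita ∩ Callum ∩ Dana ∩ Tomás ∩ Ines ∩ Omar: ∅.
There is no time when everyone is free.
No common window exists, so the longest block is 0 minutes.

0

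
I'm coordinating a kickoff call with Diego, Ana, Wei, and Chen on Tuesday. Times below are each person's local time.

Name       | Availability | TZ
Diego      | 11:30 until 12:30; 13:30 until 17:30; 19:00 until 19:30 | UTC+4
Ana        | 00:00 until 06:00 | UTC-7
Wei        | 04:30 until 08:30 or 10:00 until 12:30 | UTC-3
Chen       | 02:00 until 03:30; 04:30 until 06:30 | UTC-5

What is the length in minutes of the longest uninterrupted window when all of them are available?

Diego in UTC: 07:30-08:30, 09:30-13:30, 15:00-15:30 (subtract 4h to convert from UTC+4).
Ana in UTC: 07:00-13:00 (add 7h to convert from UTC-7).
Wei in UTC: 07:30-11:30, 13:00-15:30 (add 3h to convert from UTC-3).
Chen in UTC: 07:00-08:30, 09:30-11:30 (add 5h to convert from UTC-5).
Diego ∩ Ana: 07:30-08:30, 09:30-13:00.
Diego ∩ Ana ∩ Wei: 07:30-08:30, 09:30-11:30.
Diego ∩ Ana ∩ Wei ∩ Chen: 07:30-08:30, 09:30-11:30.
The longest is 09:30-11:30 at 120 minutes.

120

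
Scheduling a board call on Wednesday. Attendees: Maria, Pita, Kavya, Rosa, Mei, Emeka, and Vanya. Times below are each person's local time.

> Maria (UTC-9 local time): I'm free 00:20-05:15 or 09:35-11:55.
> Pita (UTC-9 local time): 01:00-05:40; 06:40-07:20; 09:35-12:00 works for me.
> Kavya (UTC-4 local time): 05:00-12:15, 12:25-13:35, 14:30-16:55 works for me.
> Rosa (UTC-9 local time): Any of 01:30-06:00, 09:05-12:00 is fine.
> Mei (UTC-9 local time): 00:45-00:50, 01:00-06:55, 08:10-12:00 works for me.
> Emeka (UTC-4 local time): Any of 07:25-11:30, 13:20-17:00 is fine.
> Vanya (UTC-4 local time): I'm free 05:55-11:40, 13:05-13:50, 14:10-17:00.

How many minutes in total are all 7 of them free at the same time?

Maria in UTC: 09:20-14:15, 18:35-20:55 (add 9h to convert from UTC-9).
Pita in UTC: 10:00-14:40, 15:40-16:20, 18:35-21:00 (add 9h to convert from UTC-9).
Kavya in UTC: 09:00-16:15, 16:25-17:35, 18:30-20:55 (add 4h to convert from UTC-4).
Rosa in UTC: 10:30-15:00, 18:05-21:00 (add 9h to convert from UTC-9).
Mei in UTC: 09:45-09:50, 10:00-15:55, 17:10-21:00 (add 9h to convert from UTC-9).
Emeka in UTC: 11:25-15:30, 17:20-21:00 (add 4h to convert from UTC-4).
Vanya in UTC: 09:55-15:40, 17:05-17:50, 18:10-21:00 (add 4h to convert from UTC-4).
Maria ∩ Pita: 10:00-14:15, 18:35-20:55.
Maria ∩ Pita ∩ Kavya: 10:00-14:15, 18:35-20:55.
Maria ∩ Pita ∩ Kavya ∩ Rosa: 10:30-14:15, 18:35-20:55.
Maria ∩ Pita ∩ Kavya ∩ Rosa ∩ Mei: 10:30-14:15, 18:35-20:55.
Maria ∩ Pita ∩ Kavya ∩ Rosa ∩ Mei ∩ Emeka: 11:25-14:15, 18:35-20:55.
Maria ∩ Pita ∩ Kavya ∩ Rosa ∩ Mei ∩ Emeka ∩ Vanya: 11:25-14:15, 18:35-20:55.
Those are the intersection windows.
Summing the common windows: 170 + 140 = 310 minutes.

310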